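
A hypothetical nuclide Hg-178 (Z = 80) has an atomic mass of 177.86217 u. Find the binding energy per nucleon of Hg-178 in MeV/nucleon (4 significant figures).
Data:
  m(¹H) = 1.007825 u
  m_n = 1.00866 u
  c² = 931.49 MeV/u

Mass of separated nucleons = 80(1.007825) + 98(1.00866) = 80.626000 + 98.84868 = 179.474680 u
Δm = 179.474680 − 177.86217 = 1.612510 u
Binding energy = Δm·c² = 1.612510 × 931.49 MeV/u = 1502.04 MeV
Per nucleon: 1502.04 / 178 = 8.438 MeV

8.438 MeV/nucleon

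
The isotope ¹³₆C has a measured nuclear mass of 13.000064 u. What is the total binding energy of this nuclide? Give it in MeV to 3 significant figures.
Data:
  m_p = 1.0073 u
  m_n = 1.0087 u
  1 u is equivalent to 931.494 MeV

Z = 6, so N = A − Z = 13 − 6 = 7.
Mass of separated nucleons = 6(1.0073) + 7(1.0087) = 6.0438 + 7.0609 = 13.1047 u
The mass defect is 13.1047 − 13.000064 = 0.104636 u.
E_B = 0.104636 × 931.494 = 97.4678 MeV

97.5 MeV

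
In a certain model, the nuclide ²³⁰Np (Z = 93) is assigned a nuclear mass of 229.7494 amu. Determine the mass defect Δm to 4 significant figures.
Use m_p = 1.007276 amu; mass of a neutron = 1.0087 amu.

2.119 amu

The nucleus contains 93 protons and 230 − 93 = 137 neutrons.
Σm = 93·m_p + 137·m_n = 93.676668 + 138.1919 = 231.868568 amu
The mass defect is 231.868568 − 229.7494 = 2.119168 amu.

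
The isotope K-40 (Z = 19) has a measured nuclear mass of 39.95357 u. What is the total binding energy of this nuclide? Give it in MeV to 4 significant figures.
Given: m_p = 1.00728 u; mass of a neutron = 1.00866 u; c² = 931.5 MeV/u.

341.5 MeV

Total constituent mass: 19 × 1.00728 + 21 × 1.00866 = 40.32018 u
Δm = 40.32018 − 39.95357 = 0.36661 u
Converting to energy: 0.36661 u × 931.5 MeV/u = 341.497 MeV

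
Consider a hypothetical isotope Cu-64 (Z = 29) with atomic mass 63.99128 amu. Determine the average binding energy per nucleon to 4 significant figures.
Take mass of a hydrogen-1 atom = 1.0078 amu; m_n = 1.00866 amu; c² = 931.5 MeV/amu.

7.831 MeV/nucleon

Z = 29, so N = A − Z = 64 − 29 = 35.
Total constituent mass: 29 × 1.0078 + 35 × 1.00866 = 64.52930 amu
Δm = 64.52930 − 63.99128 = 0.53802 amu
E_B = 0.53802 × 931.5 = 501.166 MeV
Dividing by A = 64 gives 7.831 MeV per nucleon.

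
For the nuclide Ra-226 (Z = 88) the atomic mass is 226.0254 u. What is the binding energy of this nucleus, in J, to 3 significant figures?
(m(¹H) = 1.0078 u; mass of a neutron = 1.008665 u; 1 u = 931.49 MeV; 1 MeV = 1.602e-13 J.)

2.77e-10 J

The nucleus contains 88 protons and 226 − 88 = 138 neutrons.
Total constituent mass: 88 × 1.0078 + 138 × 1.008665 = 227.882170 u
The mass defect is 227.882170 − 226.0254 = 1.856770 u.
Binding energy = Δm·c² = 1.856770 × 931.49 MeV/u = 1729.56 MeV
In joules: 1729.56 MeV × 1.602e-13 J/MeV = 2.7708e-10 J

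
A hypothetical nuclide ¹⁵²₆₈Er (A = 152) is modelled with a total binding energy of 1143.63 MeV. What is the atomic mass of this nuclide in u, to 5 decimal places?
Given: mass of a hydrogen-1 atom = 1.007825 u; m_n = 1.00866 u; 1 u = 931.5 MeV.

Mass defect = 1143.63 MeV / (931.5 MeV/u) = 1.2277295 u
Constituent mass = 68(1.007825) + 84(1.00866) = 153.259540 u
Atomic mass = 153.259540 − 1.2277295 = 152.0318105 u ≈ 152.03181 u (to 5 decimal places)

152.03181 u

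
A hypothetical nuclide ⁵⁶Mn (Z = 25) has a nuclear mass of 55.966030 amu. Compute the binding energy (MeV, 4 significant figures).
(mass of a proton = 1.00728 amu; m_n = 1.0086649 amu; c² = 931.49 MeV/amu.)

451.4 MeV

Mass of separated nucleons = 25(1.00728) + 31(1.0086649) = 25.18200 + 31.2686119 = 56.4506119 amu
Δm = 56.4506119 − 55.966030 = 0.4845819 amu
Binding energy = Δm·c² = 0.4845819 × 931.49 MeV/amu = 451.383 MeV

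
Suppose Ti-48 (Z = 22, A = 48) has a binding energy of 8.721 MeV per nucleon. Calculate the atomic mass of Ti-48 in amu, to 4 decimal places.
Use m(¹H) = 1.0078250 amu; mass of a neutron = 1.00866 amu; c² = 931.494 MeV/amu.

Total binding energy = 48 × 8.721 = 418.608 MeV
Mass defect = 418.608 MeV / (931.494 MeV/amu) = 0.449394 amu
Constituent mass = 22(1.0078250) + 26(1.00866) = 48.3973100 amu
Atomic mass = 48.3973100 − 0.449394 = 47.9479160 amu ≈ 47.9479 amu (to 4 decimal places)

47.9479 amu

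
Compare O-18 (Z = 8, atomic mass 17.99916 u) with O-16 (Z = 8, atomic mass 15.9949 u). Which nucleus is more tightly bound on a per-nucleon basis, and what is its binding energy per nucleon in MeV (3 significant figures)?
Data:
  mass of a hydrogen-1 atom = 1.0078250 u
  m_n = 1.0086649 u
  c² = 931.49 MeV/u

O-18: Σm = 8(1.0078250) + 10(1.0086649) = 18.1492490 u; Δm = 0.1500890 u; E_B = 139.81 MeV; E_B/A = 7.767 MeV
O-16: Σm = 8(1.0078250) + 8(1.0086649) = 16.1319192 u; Δm = 0.1370192 u; E_B = 127.63 MeV; E_B/A = 7.977 MeV
O-16 has the higher binding energy per nucleon, so it is the more tightly bound nucleus.

O-16; 7.98 MeV/nucleon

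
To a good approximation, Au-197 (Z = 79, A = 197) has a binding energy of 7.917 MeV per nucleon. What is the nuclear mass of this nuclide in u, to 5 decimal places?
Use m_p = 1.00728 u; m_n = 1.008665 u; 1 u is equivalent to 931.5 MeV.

Total binding energy = 197 × 7.917 = 1559.649 MeV
Mass defect = 1559.649 MeV / (931.5 MeV/u) = 1.6743414 u
Constituent mass = 79(1.00728) + 118(1.008665) = 198.597590 u
Nuclear mass = 198.597590 − 1.6743414 = 196.9232486 u ≈ 196.92325 u (to 5 decimal places)

196.92325 u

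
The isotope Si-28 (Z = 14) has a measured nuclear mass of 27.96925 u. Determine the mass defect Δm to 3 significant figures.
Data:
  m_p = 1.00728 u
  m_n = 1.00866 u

The nucleus contains 14 protons and 28 − 14 = 14 neutrons.
Σm = 14·m_p + 14·m_n = 14.10192 + 14.12124 = 28.22316 u
Δm = 28.22316 − 27.96925 = 0.25391 u

0.254 u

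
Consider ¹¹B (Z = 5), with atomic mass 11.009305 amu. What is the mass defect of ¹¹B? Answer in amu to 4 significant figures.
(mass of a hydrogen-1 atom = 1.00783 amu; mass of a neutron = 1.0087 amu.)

0.08205 amu

Mass of separated nucleons = 5(1.00783) + 6(1.0087) = 5.03915 + 6.0522 = 11.09135 amu
The mass defect is 11.09135 − 11.009305 = 0.082045 amu.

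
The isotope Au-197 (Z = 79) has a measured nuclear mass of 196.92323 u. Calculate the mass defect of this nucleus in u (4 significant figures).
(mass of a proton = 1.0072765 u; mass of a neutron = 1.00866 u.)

1.673 u

Σm = 79·m_p + 118·m_n = 79.5748435 + 119.02188 = 198.5967235 u
Δm = 198.5967235 − 196.92323 = 1.6734935 u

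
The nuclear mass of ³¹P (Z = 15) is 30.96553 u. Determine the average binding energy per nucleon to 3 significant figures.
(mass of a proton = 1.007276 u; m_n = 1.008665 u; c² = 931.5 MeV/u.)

8.48 MeV/nucleon

The nucleus contains 15 protons and 31 − 15 = 16 neutrons.
Σm = 15·m_p + 16·m_n = 15.109140 + 16.138640 = 31.247780 u
Mass defect Δm = 31.247780 − 30.96553 = 0.282250 u
Binding energy = Δm·c² = 0.282250 × 931.5 MeV/u = 262.916 MeV
BE/A = 262.916 MeV / 31 = 8.481 MeV/nucleon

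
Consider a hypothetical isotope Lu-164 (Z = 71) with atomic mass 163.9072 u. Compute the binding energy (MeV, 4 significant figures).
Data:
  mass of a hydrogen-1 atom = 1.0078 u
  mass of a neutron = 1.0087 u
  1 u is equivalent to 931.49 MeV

1356 MeV

Σm = 71·m(¹H) + 93·m_n = 71.5538 + 93.8091 = 165.3629 u
Mass defect Δm = 165.3629 − 163.9072 = 1.4557 u
Binding energy = Δm·c² = 1.4557 × 931.49 MeV/u = 1355.97 MeV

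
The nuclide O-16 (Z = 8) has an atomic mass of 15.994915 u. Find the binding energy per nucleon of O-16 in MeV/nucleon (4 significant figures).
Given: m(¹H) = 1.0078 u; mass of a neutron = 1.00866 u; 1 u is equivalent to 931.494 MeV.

Σm = 8·m(¹H) + 8·m_n = 8.0624 + 8.06928 = 16.13168 u
The mass defect is 16.13168 − 15.994915 = 0.136765 u.
Binding energy = Δm·c² = 0.136765 × 931.494 MeV/u = 127.396 MeV
Dividing by A = 16 gives 7.962 MeV per nucleon.

7.962 MeV/nucleon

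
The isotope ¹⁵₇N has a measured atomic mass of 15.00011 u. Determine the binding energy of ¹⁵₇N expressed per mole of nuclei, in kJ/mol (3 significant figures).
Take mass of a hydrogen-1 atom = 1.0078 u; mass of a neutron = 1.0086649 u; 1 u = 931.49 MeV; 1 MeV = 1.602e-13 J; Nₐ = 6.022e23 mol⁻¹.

1.11e+10 kJ/mol

Z = 7, so N = A − Z = 15 − 7 = 8.
Σm = 7·m(¹H) + 8·m_n = 7.0546 + 8.0693192 = 15.1239192 u
Δm = 15.1239192 − 15.00011 = 0.1238092 u
E_B = 0.1238092 × 931.49 = 115.327 MeV
Per nucleus in joules: 115.327 MeV × 1.602e-13 J/MeV = 1.8475e-11 J
Per mole: 1.8475e-11 J × 6.022e23 mol⁻¹ = 1.1126e+13 J/mol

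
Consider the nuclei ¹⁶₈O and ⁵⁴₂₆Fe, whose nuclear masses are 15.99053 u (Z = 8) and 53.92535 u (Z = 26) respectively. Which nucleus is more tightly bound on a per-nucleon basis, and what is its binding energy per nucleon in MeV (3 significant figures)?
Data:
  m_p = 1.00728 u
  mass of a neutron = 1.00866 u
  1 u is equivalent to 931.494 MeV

⁵⁴₂₆Fe; 8.74 MeV/nucleon

¹⁶₈O: Σm = 8(1.00728) + 8(1.00866) = 16.12752 u; Δm = 0.13699 u; E_B = 127.605 MeV; E_B/A = 7.975 MeV
⁵⁴₂₆Fe: Σm = 26(1.00728) + 28(1.00866) = 54.43176 u; Δm = 0.50641 u; E_B = 471.72 MeV; E_B/A = 8.736 MeV
⁵⁴₂₆Fe has the higher binding energy per nucleon, so it is the more tightly bound nucleus.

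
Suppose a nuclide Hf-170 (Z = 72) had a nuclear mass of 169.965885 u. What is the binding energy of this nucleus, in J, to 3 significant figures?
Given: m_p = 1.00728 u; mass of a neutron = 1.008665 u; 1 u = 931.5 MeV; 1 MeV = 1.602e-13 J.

Σm = 72·m_p + 98·m_n = 72.52416 + 98.849170 = 171.373330 u
Δm = 171.373330 − 169.965885 = 1.407445 u
E_B = 1.407445 × 931.5 = 1311.04 MeV
In joules: 1311.04 MeV × 1.602e-13 J/MeV = 2.1003e-10 J

2.10e-10 J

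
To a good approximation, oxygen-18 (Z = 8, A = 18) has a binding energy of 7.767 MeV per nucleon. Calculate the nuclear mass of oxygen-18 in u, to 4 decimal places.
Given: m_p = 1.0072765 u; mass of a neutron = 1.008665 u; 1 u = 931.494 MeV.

17.9948 u

Total binding energy = 18 × 7.767 = 139.806 MeV
Mass defect = 139.806 MeV / (931.494 MeV/u) = 0.150088 u
Constituent mass = 8(1.0072765) + 10(1.008665) = 18.1448620 u
Nuclear mass = 18.1448620 − 0.150088 = 17.9947740 u ≈ 17.9948 u (to 4 decimal places)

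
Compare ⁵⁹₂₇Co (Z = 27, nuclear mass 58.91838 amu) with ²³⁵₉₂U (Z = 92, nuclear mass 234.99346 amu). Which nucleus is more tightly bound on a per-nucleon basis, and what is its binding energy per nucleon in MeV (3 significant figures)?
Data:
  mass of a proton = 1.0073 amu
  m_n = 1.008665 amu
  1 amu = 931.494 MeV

⁵⁹₂₇Co; 8.78 MeV/nucleon

⁵⁹₂₇Co: Σm = 27(1.0073) + 32(1.008665) = 59.474380 amu; Δm = 0.556000 amu; E_B = 517.91 MeV; E_B/A = 8.778 MeV
²³⁵₉₂U: Σm = 92(1.0073) + 143(1.008665) = 236.910695 amu; Δm = 1.917235 amu; E_B = 1785.9 MeV; E_B/A = 7.600 MeV
⁵⁹₂₇Co has the higher binding energy per nucleon, so it is the more tightly bound nucleus.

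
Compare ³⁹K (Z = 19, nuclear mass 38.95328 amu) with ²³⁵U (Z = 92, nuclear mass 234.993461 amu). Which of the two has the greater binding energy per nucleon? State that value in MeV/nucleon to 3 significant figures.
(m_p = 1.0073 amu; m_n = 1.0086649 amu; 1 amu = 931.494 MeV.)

³⁹K: Σm = 19(1.0073) + 20(1.0086649) = 39.3119980 amu; Δm = 0.3587180 amu; E_B = 334.14 MeV; E_B/A = 8.568 MeV
²³⁵U: Σm = 92(1.0073) + 143(1.0086649) = 236.9106807 amu; Δm = 1.9172197 amu; E_B = 1785.88 MeV; E_B/A = 7.599 MeV
³⁹K has the higher binding energy per nucleon, so it is the more tightly bound nucleus.

³⁹K; 8.57 MeV/nucleon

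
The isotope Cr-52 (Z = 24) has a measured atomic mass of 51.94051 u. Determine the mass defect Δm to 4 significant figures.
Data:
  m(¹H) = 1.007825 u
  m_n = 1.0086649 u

Mass of separated nucleons = 24(1.007825) + 28(1.0086649) = 24.187800 + 28.2426172 = 52.4304172 u
Δm = 52.4304172 − 51.94051 = 0.4899072 u

0.4899 u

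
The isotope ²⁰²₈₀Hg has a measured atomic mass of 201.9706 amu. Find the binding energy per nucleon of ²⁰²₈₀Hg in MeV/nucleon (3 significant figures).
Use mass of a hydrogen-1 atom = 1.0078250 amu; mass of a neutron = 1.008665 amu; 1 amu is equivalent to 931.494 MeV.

With 80 protons and 122 neutrons (A = 202):
Total constituent mass: 80 × 1.0078250 + 122 × 1.008665 = 203.6831300 amu
Δm = 203.6831300 − 201.9706 = 1.7125300 amu
E_B = 1.7125300 × 931.494 = 1595.21 MeV
Per nucleon: 1595.21 / 202 = 7.897 MeV

7.90 MeV/nucleon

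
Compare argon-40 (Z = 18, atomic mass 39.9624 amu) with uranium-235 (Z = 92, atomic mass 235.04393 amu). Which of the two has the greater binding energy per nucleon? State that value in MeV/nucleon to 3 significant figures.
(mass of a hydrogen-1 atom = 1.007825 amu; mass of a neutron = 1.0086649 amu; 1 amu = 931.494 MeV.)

argon-40: Σm = 18(1.007825) + 22(1.0086649) = 40.3314778 amu; Δm = 0.3690778 amu; E_B = 343.79 MeV; E_B/A = 8.5948 MeV
uranium-235: Σm = 92(1.007825) + 143(1.0086649) = 236.9589807 amu; Δm = 1.9150507 amu; E_B = 1783.9 MeV; E_B/A = 7.591 MeV
argon-40 has the higher binding energy per nucleon, so it is the more tightly bound nucleus.

argon-40; 8.59 MeV/nucleon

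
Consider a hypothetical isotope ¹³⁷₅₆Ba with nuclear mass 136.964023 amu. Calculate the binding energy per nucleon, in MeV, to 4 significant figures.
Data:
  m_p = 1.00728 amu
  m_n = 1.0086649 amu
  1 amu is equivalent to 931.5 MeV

7.789 MeV/nucleon

Total constituent mass: 56 × 1.00728 + 81 × 1.0086649 = 138.1095369 amu
Mass defect Δm = 138.1095369 − 136.964023 = 1.1455139 amu
Converting to energy: 1.1455139 amu × 931.5 MeV/amu = 1067.05 MeV
Dividing by A = 137 gives 7.789 MeV per nucleon.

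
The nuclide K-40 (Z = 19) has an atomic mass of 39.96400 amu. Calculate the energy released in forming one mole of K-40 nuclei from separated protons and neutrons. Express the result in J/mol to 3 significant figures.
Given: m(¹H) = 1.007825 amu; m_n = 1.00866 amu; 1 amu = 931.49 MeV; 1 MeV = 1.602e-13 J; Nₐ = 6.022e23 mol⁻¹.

Total constituent mass: 19 × 1.007825 + 21 × 1.00866 = 40.330535 amu
Δm = 40.330535 − 39.96400 = 0.366535 amu
E_B = 0.366535 × 931.49 = 341.424 MeV
Per nucleus in joules: 341.424 MeV × 1.602e-13 J/MeV = 5.4696e-11 J
Per mole: 5.4696e-11 J × 6.022e23 mol⁻¹ = 3.2938e+13 J/mol

3.29e+13 J/mol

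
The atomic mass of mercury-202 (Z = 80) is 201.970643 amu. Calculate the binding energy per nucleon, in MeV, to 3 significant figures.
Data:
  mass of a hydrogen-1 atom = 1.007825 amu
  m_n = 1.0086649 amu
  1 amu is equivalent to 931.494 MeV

Σm = 80·m(¹H) + 122·m_n = 80.626000 + 123.0571178 = 203.6831178 amu
Δm = 203.6831178 − 201.970643 = 1.7124748 amu
Binding energy = Δm·c² = 1.7124748 × 931.494 MeV/amu = 1595.16 MeV
Per nucleon: 1595.16 / 202 = 7.897 MeV

7.90 MeV/nucleon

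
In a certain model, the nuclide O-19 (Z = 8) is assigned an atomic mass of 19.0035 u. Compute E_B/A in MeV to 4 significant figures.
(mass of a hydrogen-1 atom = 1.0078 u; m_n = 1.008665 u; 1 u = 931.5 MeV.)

7.561 MeV/nucleon

With 8 protons and 11 neutrons (A = 19):
Σm = 8·m(¹H) + 11·m_n = 8.0624 + 11.095315 = 19.157715 u
Δm = 19.157715 − 19.0035 = 0.154215 u
Binding energy = Δm·c² = 0.154215 × 931.5 MeV/u = 143.651 MeV
Per nucleon: 143.651 / 19 = 7.561 MeV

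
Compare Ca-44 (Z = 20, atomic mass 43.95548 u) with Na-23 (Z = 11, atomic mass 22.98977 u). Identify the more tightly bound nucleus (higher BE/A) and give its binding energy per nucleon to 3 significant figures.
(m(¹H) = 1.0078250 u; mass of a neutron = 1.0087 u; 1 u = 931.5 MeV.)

Ca-44: Σm = 20(1.0078250) + 24(1.0087) = 44.3653000 u; Δm = 0.4098200 u; E_B = 381.75 MeV; E_B/A = 8.676 MeV
Na-23: Σm = 11(1.0078250) + 12(1.0087) = 23.1904750 u; Δm = 0.2007050 u; E_B = 186.96 MeV; E_B/A = 8.129 MeV
Ca-44 has the higher binding energy per nucleon, so it is the more tightly bound nucleus.

Ca-44; 8.68 MeV/nucleon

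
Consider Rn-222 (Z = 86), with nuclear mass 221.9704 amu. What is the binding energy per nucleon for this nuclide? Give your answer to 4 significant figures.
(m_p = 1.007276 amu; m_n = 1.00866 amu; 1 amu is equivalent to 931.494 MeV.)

7.692 MeV/nucleon

Z = 86, so N = A − Z = 222 − 86 = 136.
Total constituent mass: 86 × 1.007276 + 136 × 1.00866 = 223.803496 amu
Mass defect Δm = 223.803496 − 221.9704 = 1.833096 amu
E_B = 1.833096 × 931.494 = 1707.52 MeV
Per nucleon: 1707.52 / 222 = 7.692 MeV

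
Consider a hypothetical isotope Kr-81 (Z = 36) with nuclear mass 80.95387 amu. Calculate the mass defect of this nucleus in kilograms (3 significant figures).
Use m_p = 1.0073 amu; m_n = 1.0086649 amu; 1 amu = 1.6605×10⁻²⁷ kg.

1.16e-27 kg

The nucleus contains 36 protons and 81 − 36 = 45 neutrons.
Total constituent mass: 36 × 1.0073 + 45 × 1.0086649 = 81.6527205 amu
Mass defect Δm = 81.6527205 − 80.95387 = 0.6988505 amu
In SI units: 0.6988505 amu × 1.6605×10⁻²⁷ kg/amu = 1.1604e-27 kg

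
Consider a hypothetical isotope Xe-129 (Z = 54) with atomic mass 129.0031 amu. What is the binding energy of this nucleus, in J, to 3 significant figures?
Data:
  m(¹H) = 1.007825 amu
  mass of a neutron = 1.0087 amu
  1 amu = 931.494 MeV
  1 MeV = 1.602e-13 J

1.60e-10 J

The nucleus contains 54 protons and 129 − 54 = 75 neutrons.
Total constituent mass: 54 × 1.007825 + 75 × 1.0087 = 130.075050 amu
Mass defect Δm = 130.075050 − 129.0031 = 1.071950 amu
E_B = 1.071950 × 931.494 = 998.515 MeV
In joules: 998.515 MeV × 1.602e-13 J/MeV = 1.5996e-10 J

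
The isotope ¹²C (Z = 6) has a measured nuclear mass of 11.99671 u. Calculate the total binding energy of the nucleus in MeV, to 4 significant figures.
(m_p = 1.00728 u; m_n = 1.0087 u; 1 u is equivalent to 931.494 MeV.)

Z = 6, so N = A − Z = 12 − 6 = 6.
Σm = 6·m_p + 6·m_n = 6.04368 + 6.0522 = 12.09588 u
The mass defect is 12.09588 − 11.99671 = 0.09917 u.
Binding energy = Δm·c² = 0.09917 × 931.494 MeV/u = 92.3763 MeV

92.38 MeV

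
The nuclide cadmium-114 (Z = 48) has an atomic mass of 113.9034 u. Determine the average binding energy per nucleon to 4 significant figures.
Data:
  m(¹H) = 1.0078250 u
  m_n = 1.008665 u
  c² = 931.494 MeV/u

8.531 MeV/nucleon

The nucleus contains 48 protons and 114 − 48 = 66 neutrons.
Σm = 48·m(¹H) + 66·m_n = 48.3756000 + 66.571890 = 114.9474900 u
Δm = 114.9474900 − 113.9034 = 1.0440900 u
E_B = 1.0440900 × 931.494 = 972.564 MeV
BE/A = 972.564 MeV / 114 = 8.531 MeV/nucleon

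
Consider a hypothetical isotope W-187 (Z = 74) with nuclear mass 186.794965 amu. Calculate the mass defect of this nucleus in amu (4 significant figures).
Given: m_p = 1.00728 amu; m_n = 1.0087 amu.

Total constituent mass: 74 × 1.00728 + 113 × 1.0087 = 188.52182 amu
Δm = 188.52182 − 186.794965 = 1.726855 amu

1.727 amu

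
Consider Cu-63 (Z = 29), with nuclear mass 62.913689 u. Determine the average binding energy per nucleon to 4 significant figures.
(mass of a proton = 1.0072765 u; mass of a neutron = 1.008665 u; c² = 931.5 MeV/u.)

The nucleus contains 29 protons and 63 − 29 = 34 neutrons.
Total constituent mass: 29 × 1.0072765 + 34 × 1.008665 = 63.5056285 u
The mass defect is 63.5056285 − 62.913689 = 0.5919395 u.
E_B = 0.5919395 × 931.5 = 551.392 MeV
Per nucleon: 551.392 / 63 = 8.752 MeV

8.752 MeV/nucleon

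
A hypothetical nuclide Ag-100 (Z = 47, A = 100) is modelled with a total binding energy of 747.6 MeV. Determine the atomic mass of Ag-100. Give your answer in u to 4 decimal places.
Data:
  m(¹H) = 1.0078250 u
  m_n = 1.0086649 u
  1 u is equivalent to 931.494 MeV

100.0244 u

Mass defect = 747.6 MeV / (931.494 MeV/u) = 0.802582 u
Constituent mass = 47(1.0078250) + 53(1.0086649) = 100.8270147 u
Atomic mass = 100.8270147 − 0.802582 = 100.0244327 u ≈ 100.0244 u (to 4 decimal places)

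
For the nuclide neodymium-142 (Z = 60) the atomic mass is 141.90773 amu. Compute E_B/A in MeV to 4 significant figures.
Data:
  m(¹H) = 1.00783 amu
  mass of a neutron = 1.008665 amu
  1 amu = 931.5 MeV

8.348 MeV/nucleon

Total constituent mass: 60 × 1.00783 + 82 × 1.008665 = 143.180330 amu
Mass defect Δm = 143.180330 − 141.90773 = 1.272600 amu
Binding energy = Δm·c² = 1.272600 × 931.5 MeV/amu = 1185.43 MeV
BE/A = 1185.43 MeV / 142 = 8.348 MeV/nucleon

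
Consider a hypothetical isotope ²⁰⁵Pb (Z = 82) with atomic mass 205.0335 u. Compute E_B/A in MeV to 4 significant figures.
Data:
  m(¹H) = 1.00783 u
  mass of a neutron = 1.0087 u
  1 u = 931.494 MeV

Mass of separated nucleons = 82(1.00783) + 123(1.0087) = 82.64206 + 124.0701 = 206.71216 u
Mass defect Δm = 206.71216 − 205.0335 = 1.67866 u
E_B = 1.67866 × 931.494 = 1563.66 MeV
BE/A = 1563.66 MeV / 205 = 7.628 MeV/nucleon

7.628 MeV/nucleon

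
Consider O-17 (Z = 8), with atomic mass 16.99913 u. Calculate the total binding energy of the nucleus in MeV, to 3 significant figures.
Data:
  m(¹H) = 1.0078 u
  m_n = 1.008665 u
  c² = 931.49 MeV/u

132 MeV

With 8 protons and 9 neutrons (A = 17):
Mass of separated nucleons = 8(1.0078) + 9(1.008665) = 8.0624 + 9.077985 = 17.140385 u
Mass defect Δm = 17.140385 − 16.99913 = 0.141255 u
Binding energy = Δm·c² = 0.141255 × 931.49 MeV/u = 131.578 MeV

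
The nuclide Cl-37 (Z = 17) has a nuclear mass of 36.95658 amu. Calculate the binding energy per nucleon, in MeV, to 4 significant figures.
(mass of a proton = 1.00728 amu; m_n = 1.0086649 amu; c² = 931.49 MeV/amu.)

Z = 17, so N = A − Z = 37 − 17 = 20.
Σm = 17·m_p + 20·m_n = 17.12376 + 20.1732980 = 37.2970580 amu
The mass defect is 37.2970580 − 36.95658 = 0.3404780 amu.
Converting to energy: 0.3404780 amu × 931.49 MeV/amu = 317.152 MeV
Dividing by A = 37 gives 8.572 MeV per nucleon.

8.572 MeV/nucleon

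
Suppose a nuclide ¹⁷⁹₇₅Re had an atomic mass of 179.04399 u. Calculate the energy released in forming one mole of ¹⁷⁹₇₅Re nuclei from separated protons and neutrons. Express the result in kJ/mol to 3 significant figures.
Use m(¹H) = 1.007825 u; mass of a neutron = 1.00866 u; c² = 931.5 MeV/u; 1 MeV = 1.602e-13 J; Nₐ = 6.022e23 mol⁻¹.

Z = 75, so N = A − Z = 179 − 75 = 104.
Σm = 75·m(¹H) + 104·m_n = 75.586875 + 104.90064 = 180.487515 u
Mass defect Δm = 180.487515 − 179.04399 = 1.443525 u
E_B = 1.443525 × 931.5 = 1344.64 MeV
Per nucleus in joules: 1344.64 MeV × 1.602e-13 J/MeV = 2.1541e-10 J
Per mole: 2.1541e-10 J × 6.022e23 mol⁻¹ = 1.2972e+14 J/mol

1.30e+11 kJ/mol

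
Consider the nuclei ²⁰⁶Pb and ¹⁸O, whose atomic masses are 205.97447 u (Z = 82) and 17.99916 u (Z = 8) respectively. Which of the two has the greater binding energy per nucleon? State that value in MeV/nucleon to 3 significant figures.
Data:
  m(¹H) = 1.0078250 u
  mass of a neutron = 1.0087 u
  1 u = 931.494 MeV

²⁰⁶Pb: Σm = 82(1.0078250) + 124(1.0087) = 207.7204500 u; Δm = 1.7459800 u; E_B = 1626.36989 MeV; E_B/A = 7.894999 MeV
¹⁸O: Σm = 8(1.0078250) + 10(1.0087) = 18.1496000 u; Δm = 0.1504400 u; E_B = 140.13 MeV; E_B/A = 7.785 MeV
²⁰⁶Pb has the higher binding energy per nucleon, so it is the more tightly bound nucleus.

²⁰⁶Pb; 7.89 MeV/nucleon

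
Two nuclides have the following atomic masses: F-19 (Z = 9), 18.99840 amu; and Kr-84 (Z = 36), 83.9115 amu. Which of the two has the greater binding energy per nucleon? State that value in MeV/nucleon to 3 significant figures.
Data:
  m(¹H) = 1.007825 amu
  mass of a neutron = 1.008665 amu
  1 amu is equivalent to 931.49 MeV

Kr-84; 8.72 MeV/nucleon

F-19: Σm = 9(1.007825) + 10(1.008665) = 19.157075 amu; Δm = 0.158675 amu; E_B = 147.80 MeV; E_B/A = 7.779 MeV
Kr-84: Σm = 36(1.007825) + 48(1.008665) = 84.697620 amu; Δm = 0.786120 amu; E_B = 732.26 MeV; E_B/A = 8.717 MeV
Kr-84 has the higher binding energy per nucleon, so it is the more tightly bound nucleus.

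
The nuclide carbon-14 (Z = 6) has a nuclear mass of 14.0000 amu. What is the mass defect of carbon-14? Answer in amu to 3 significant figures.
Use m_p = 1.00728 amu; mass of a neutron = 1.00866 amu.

0.113 amu

The nucleus contains 6 protons and 14 − 6 = 8 neutrons.
Total constituent mass: 6 × 1.00728 + 8 × 1.00866 = 14.11296 amu
Δm = 14.11296 − 14.0000 = 0.11296 amu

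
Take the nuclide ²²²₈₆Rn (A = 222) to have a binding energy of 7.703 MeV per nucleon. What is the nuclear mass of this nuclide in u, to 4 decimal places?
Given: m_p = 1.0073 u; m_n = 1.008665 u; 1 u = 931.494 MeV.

221.9704 u

Total binding energy = 222 × 7.703 = 1710.066 MeV
Mass defect = 1710.066 MeV / (931.494 MeV/u) = 1.835831 u
Constituent mass = 86(1.0073) + 136(1.008665) = 223.806240 u
Nuclear mass = 223.806240 − 1.835831 = 221.970409 u ≈ 221.9704 u (to 4 decimal places)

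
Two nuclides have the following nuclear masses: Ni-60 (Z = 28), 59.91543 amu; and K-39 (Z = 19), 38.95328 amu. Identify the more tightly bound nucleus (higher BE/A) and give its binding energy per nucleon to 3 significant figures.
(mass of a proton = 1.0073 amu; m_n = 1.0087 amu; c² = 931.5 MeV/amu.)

Ni-60: Σm = 28(1.0073) + 32(1.0087) = 60.4828 amu; Δm = 0.56737 amu; E_B = 528.505 MeV; E_B/A = 8.808 MeV
K-39: Σm = 19(1.0073) + 20(1.0087) = 39.3127 amu; Δm = 0.35942 amu; E_B = 334.80 MeV; E_B/A = 8.5846 MeV
Ni-60 has the higher binding energy per nucleon, so it is the more tightly bound nucleus.

Ni-60; 8.81 MeV/nucleon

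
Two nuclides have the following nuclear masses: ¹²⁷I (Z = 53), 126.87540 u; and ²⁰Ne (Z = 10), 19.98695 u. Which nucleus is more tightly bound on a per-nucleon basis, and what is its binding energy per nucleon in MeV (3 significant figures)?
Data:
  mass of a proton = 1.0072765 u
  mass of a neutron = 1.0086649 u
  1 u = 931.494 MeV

¹²⁷I: Σm = 53(1.0072765) + 74(1.0086649) = 128.0268571 u; Δm = 1.1514571 u; E_B = 1072.575 MeV; E_B/A = 8.445 MeV
²⁰Ne: Σm = 10(1.0072765) + 10(1.0086649) = 20.1594140 u; Δm = 0.1724640 u; E_B = 160.649 MeV; E_B/A = 8.032 MeV
¹²⁷I has the higher binding energy per nucleon, so it is the more tightly bound nucleus.

¹²⁷I; 8.45 MeV/nucleon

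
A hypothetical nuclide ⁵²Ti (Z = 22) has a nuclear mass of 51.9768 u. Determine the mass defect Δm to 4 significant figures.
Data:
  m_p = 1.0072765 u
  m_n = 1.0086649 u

0.4432 u

With 22 protons and 30 neutrons (A = 52):
Σm = 22·m_p + 30·m_n = 22.1600830 + 30.2599470 = 52.4200300 u
Δm = 52.4200300 − 51.9768 = 0.4432300 u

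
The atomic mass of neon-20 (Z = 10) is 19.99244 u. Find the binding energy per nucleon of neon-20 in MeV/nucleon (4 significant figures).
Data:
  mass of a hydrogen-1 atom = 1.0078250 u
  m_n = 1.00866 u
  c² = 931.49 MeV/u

8.030 MeV/nucleon

Z = 10, so N = A − Z = 20 − 10 = 10.
Total constituent mass: 10 × 1.0078250 + 10 × 1.00866 = 20.1648500 u
The mass defect is 20.1648500 − 19.99244 = 0.1724100 u.
Binding energy = Δm·c² = 0.1724100 × 931.49 MeV/u = 160.598 MeV
Per nucleon: 160.598 / 20 = 8.030 MeV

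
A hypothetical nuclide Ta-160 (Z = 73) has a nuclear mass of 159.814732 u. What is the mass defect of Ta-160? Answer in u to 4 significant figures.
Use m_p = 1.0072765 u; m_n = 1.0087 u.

Z = 73, so N = A − Z = 160 − 73 = 87.
Total constituent mass: 73 × 1.0072765 + 87 × 1.0087 = 161.2880845 u
Δm = 161.2880845 − 159.814732 = 1.4733525 u

1.473 u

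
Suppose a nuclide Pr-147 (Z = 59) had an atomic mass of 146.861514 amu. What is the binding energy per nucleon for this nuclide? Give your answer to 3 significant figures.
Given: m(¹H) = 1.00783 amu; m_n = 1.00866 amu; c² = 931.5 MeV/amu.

Σm = 59·m(¹H) + 88·m_n = 59.46197 + 88.76208 = 148.22405 amu
The mass defect is 148.22405 − 146.861514 = 1.362536 amu.
E_B = 1.362536 × 931.5 = 1269.20 MeV
BE/A = 1269.20 MeV / 147 = 8.634 MeV/nucleon

8.63 MeV/nucleon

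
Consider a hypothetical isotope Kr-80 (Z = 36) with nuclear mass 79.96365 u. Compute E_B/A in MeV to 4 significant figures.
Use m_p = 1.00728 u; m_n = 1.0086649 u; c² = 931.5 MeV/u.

Total constituent mass: 36 × 1.00728 + 44 × 1.0086649 = 80.6433356 u
Mass defect Δm = 80.6433356 − 79.96365 = 0.6796856 u
Binding energy = Δm·c² = 0.6796856 × 931.5 MeV/u = 633.127 MeV
BE/A = 633.127 MeV / 80 = 7.914 MeV/nucleon

7.914 MeV/nucleon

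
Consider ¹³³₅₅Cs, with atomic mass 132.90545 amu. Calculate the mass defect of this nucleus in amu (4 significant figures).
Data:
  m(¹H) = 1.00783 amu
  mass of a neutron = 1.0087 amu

1.204 amu

Mass of separated nucleons = 55(1.00783) + 78(1.0087) = 55.43065 + 78.6786 = 134.10925 amu
Δm = 134.10925 − 132.90545 = 1.20380 amu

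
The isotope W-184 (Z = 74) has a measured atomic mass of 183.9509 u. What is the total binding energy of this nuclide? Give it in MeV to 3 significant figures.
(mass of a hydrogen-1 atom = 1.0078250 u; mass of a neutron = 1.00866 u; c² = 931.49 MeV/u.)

Mass of separated nucleons = 74(1.0078250) + 110(1.00866) = 74.5790500 + 110.95260 = 185.5316500 u
Δm = 185.5316500 − 183.9509 = 1.5807500 u
E_B = 1.5807500 × 931.49 = 1472.45 MeV

1470 MeV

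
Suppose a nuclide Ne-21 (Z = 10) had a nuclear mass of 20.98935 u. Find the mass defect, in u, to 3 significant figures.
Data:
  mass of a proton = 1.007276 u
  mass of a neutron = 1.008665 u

0.179 u

Z = 10, so N = A − Z = 21 − 10 = 11.
Mass of separated nucleons = 10(1.007276) + 11(1.008665) = 10.072760 + 11.095315 = 21.168075 u
Mass defect Δm = 21.168075 − 20.98935 = 0.178725 u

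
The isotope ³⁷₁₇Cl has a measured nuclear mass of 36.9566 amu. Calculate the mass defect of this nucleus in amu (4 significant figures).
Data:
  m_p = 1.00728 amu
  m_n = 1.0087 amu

0.3412 amu

The nucleus contains 17 protons and 37 − 17 = 20 neutrons.
Σm = 17·m_p + 20·m_n = 17.12376 + 20.1740 = 37.29776 amu
Mass defect Δm = 37.29776 − 36.9566 = 0.34116 amu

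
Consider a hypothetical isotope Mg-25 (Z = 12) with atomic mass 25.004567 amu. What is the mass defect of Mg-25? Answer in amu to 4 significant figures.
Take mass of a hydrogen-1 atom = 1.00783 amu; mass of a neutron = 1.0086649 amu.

0.2020 amu

Z = 12, so N = A − Z = 25 − 12 = 13.
Total constituent mass: 12 × 1.00783 + 13 × 1.0086649 = 25.2066037 amu
The mass defect is 25.2066037 − 25.004567 = 0.2020367 amu.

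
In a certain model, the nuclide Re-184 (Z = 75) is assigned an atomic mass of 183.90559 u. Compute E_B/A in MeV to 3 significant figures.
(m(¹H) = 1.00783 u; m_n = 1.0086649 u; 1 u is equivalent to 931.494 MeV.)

The nucleus contains 75 protons and 184 − 75 = 109 neutrons.
Mass of separated nucleons = 75(1.00783) + 109(1.0086649) = 75.58725 + 109.9444741 = 185.5317241 u
Mass defect Δm = 185.5317241 − 183.90559 = 1.6261341 u
Binding energy = Δm·c² = 1.6261341 × 931.494 MeV/u = 1514.73 MeV
BE/A = 1514.73 MeV / 184 = 8.232 MeV/nucleon

8.23 MeV/nucleon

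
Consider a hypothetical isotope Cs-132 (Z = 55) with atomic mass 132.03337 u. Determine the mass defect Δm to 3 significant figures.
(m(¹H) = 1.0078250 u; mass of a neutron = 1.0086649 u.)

Mass of separated nucleons = 55(1.0078250) + 77(1.0086649) = 55.4303750 + 77.6671973 = 133.0975723 u
Δm = 133.0975723 − 132.03337 = 1.0642023 u

1.06 u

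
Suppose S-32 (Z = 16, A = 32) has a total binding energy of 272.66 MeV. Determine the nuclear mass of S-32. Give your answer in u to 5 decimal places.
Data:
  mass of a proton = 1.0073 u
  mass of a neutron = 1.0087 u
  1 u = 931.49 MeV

31.96329 u

Mass defect = 272.66 MeV / (931.49 MeV/u) = 0.2927138 u
Constituent mass = 16(1.0073) + 16(1.0087) = 32.2560 u
Nuclear mass = 32.2560 − 0.2927138 = 31.9632862 u ≈ 31.96329 u (to 5 decimal places)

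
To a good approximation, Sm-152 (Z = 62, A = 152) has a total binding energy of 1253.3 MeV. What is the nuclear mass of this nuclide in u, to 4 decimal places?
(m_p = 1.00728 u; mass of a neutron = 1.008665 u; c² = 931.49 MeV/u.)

151.8857 u

Mass defect = 1253.3 MeV / (931.49 MeV/u) = 1.345479 u
Constituent mass = 62(1.00728) + 90(1.008665) = 153.231210 u
Nuclear mass = 153.231210 − 1.345479 = 151.885731 u ≈ 151.8857 u (to 4 decimal places)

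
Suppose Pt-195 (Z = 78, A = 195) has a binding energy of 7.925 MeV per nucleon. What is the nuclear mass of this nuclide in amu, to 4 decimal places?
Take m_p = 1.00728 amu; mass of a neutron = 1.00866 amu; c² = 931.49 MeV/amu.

194.9220 amu

Total binding energy = 195 × 7.925 = 1545.375 MeV
Mass defect = 1545.375 MeV / (931.49 MeV/amu) = 1.659036 amu
Constituent mass = 78(1.00728) + 117(1.00866) = 196.58106 amu
Nuclear mass = 196.58106 − 1.659036 = 194.922024 amu ≈ 194.9220 amu (to 4 decimal places)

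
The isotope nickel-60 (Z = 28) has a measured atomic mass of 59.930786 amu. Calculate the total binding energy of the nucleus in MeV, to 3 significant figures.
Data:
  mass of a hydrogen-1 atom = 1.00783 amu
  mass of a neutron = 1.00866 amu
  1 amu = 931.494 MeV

With 28 protons and 32 neutrons (A = 60):
Σm = 28·m(¹H) + 32·m_n = 28.21924 + 32.27712 = 60.49636 amu
Mass defect Δm = 60.49636 − 59.930786 = 0.565574 amu
Converting to energy: 0.565574 amu × 931.494 MeV/amu = 526.829 MeV

527 MeV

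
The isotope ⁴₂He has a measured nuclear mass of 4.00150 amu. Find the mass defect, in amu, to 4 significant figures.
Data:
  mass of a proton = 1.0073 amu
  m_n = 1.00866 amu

Σm = 2·m_p + 2·m_n = 2.0146 + 2.01732 = 4.03192 amu
Mass defect Δm = 4.03192 − 4.00150 = 0.03042 amu

0.03042 amu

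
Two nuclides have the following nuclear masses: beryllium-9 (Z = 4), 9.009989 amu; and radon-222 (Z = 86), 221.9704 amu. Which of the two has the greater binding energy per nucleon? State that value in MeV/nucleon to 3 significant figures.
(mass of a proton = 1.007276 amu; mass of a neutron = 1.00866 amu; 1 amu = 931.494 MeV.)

radon-222; 7.69 MeV/nucleon

beryllium-9: Σm = 4(1.007276) + 5(1.00866) = 9.072404 amu; Δm = 0.062415 amu; E_B = 58.139 MeV; E_B/A = 6.460 MeV
radon-222: Σm = 86(1.007276) + 136(1.00866) = 223.803496 amu; Δm = 1.833096 amu; E_B = 1707.52 MeV; E_B/A = 7.692 MeV
radon-222 has the higher binding energy per nucleon, so it is the more tightly bound nucleus.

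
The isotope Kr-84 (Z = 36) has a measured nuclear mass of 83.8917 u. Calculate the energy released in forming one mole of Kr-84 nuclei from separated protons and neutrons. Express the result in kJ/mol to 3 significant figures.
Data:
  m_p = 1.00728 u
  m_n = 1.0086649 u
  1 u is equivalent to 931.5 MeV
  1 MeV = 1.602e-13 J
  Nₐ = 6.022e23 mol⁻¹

The nucleus contains 36 protons and 84 − 36 = 48 neutrons.
Total constituent mass: 36 × 1.00728 + 48 × 1.0086649 = 84.6779952 u
The mass defect is 84.6779952 − 83.8917 = 0.7862952 u.
Binding energy = Δm·c² = 0.7862952 × 931.5 MeV/u = 732.434 MeV
Per nucleus in joules: 732.434 MeV × 1.602e-13 J/MeV = 1.1734e-10 J
Per mole: 1.1734e-10 J × 6.022e23 mol⁻¹ = 7.0662e+13 J/mol

7.07e+10 kJ/mol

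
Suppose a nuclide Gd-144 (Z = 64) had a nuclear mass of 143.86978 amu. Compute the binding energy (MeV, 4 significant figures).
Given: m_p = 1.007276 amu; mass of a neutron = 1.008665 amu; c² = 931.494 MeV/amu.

Z = 64, so N = A − Z = 144 − 64 = 80.
Σm = 64·m_p + 80·m_n = 64.465664 + 80.693200 = 145.158864 amu
Δm = 145.158864 − 143.86978 = 1.289084 amu
Converting to energy: 1.289084 amu × 931.494 MeV/amu = 1200.77 MeV

1201 MeV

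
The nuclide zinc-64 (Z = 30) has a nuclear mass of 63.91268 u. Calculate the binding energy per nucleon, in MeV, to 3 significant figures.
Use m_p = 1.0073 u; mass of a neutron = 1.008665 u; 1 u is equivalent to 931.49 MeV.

With 30 protons and 34 neutrons (A = 64):
Σm = 30·m_p + 34·m_n = 30.2190 + 34.294610 = 64.513610 u
The mass defect is 64.513610 − 63.91268 = 0.600930 u.
Converting to energy: 0.600930 u × 931.49 MeV/u = 559.760 MeV
Dividing by A = 64 gives 8.746 MeV per nucleon.

8.75 MeV/nucleon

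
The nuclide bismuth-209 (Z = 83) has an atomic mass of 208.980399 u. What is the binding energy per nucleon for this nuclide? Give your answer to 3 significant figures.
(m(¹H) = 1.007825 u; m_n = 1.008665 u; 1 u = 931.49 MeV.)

Σm = 83·m(¹H) + 126·m_n = 83.649475 + 127.091790 = 210.741265 u
Δm = 210.741265 − 208.980399 = 1.760866 u
E_B = 1.760866 × 931.49 = 1640.23 MeV
Dividing by A = 209 gives 7.848 MeV per nucleon.

7.85 MeV/nucleon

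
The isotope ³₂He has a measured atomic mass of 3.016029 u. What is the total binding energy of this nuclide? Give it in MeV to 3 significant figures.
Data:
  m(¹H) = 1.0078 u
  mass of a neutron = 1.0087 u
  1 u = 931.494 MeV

Z = 2, so N = A − Z = 3 − 2 = 1.
Mass of separated nucleons = 2(1.0078) + 1(1.0087) = 2.0156 + 1.0087 = 3.0243 u
The mass defect is 3.0243 − 3.016029 = 0.008271 u.
Binding energy = Δm·c² = 0.008271 × 931.494 MeV/u = 7.70439 MeV

7.70 MeV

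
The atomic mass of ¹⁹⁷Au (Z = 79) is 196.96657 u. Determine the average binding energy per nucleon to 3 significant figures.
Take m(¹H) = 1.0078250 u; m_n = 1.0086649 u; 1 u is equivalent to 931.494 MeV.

With 79 protons and 118 neutrons (A = 197):
Total constituent mass: 79 × 1.0078250 + 118 × 1.0086649 = 198.6406332 u
The mass defect is 198.6406332 − 196.96657 = 1.6740632 u.
Binding energy = Δm·c² = 1.6740632 × 931.494 MeV/u = 1559.38 MeV
Per nucleon: 1559.38 / 197 = 7.916 MeV

7.92 MeV/nucleon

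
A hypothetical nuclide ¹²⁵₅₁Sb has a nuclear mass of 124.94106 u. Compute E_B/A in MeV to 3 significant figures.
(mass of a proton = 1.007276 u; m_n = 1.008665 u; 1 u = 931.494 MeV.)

7.98 MeV/nucleon

Total constituent mass: 51 × 1.007276 + 74 × 1.008665 = 126.012286 u
The mass defect is 126.012286 − 124.94106 = 1.071226 u.
Binding energy = Δm·c² = 1.071226 × 931.494 MeV/u = 997.841 MeV
BE/A = 997.841 MeV / 125 = 7.983 MeV/nucleon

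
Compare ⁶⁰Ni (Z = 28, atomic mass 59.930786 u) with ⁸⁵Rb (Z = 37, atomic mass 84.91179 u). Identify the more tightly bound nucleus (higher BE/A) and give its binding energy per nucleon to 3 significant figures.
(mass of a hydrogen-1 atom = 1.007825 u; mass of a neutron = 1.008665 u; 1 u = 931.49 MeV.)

⁶⁰Ni; 8.78 MeV/nucleon

⁶⁰Ni: Σm = 28(1.007825) + 32(1.008665) = 60.496380 u; Δm = 0.565594 u; E_B = 526.85 MeV; E_B/A = 8.781 MeV
⁸⁵Rb: Σm = 37(1.007825) + 48(1.008665) = 85.705445 u; Δm = 0.793655 u; E_B = 739.28 MeV; E_B/A = 8.697 MeV
⁶⁰Ni has the higher binding energy per nucleon, so it is the more tightly bound nucleus.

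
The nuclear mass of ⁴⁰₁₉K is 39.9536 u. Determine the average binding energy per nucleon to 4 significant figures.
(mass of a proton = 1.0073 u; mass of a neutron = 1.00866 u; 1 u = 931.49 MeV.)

8.545 MeV/nucleon

The nucleus contains 19 protons and 40 − 19 = 21 neutrons.
Mass of separated nucleons = 19(1.0073) + 21(1.00866) = 19.1387 + 21.18186 = 40.32056 u
The mass defect is 40.32056 − 39.9536 = 0.36696 u.
Converting to energy: 0.36696 u × 931.49 MeV/u = 341.8196 MeV
Per nucleon: 341.8196 / 40 = 8.545 MeV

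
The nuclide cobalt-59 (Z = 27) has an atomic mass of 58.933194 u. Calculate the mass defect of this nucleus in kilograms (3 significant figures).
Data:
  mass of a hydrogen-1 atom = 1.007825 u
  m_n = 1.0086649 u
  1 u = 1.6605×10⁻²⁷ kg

Z = 27, so N = A − Z = 59 − 27 = 32.
Mass of separated nucleons = 27(1.007825) + 32(1.0086649) = 27.211275 + 32.2772768 = 59.4885518 u
Mass defect Δm = 59.4885518 − 58.933194 = 0.5553578 u
In SI units: 0.5553578 u × 1.6605×10⁻²⁷ kg/u = 9.2217e-28 kg

9.22e-28 kg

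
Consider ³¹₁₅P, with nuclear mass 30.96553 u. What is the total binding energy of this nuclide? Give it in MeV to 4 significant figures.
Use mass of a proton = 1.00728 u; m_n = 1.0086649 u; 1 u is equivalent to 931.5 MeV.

263.0 MeV

Z = 15, so N = A − Z = 31 − 15 = 16.
Total constituent mass: 15 × 1.00728 + 16 × 1.0086649 = 31.2478384 u
Mass defect Δm = 31.2478384 − 30.96553 = 0.2823084 u
Binding energy = Δm·c² = 0.2823084 × 931.5 MeV/u = 262.970 MeV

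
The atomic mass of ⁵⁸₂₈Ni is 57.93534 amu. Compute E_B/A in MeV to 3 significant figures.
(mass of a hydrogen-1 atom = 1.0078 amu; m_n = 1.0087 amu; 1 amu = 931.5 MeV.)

8.74 MeV/nucleon

Mass of separated nucleons = 28(1.0078) + 30(1.0087) = 28.2184 + 30.2610 = 58.4794 amu
Δm = 58.4794 − 57.93534 = 0.54406 amu
Binding energy = Δm·c² = 0.54406 × 931.5 MeV/amu = 506.792 MeV
Dividing by A = 58 gives 8.738 MeV per nucleon.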